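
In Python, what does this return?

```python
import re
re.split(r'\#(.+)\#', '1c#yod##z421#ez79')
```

['1c', 'yod##z421', 'ez79']

Matches to split on: at [2:13] → '#yod##z421#'.
Because the pattern has a capturing group, `split` also inserts each captured text between the pieces.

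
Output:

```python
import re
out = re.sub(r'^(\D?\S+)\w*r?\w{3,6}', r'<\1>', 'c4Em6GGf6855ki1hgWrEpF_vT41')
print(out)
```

The pattern matches anchored at the start of the string; then optionally a non-digit, then one or more of a non-whitespace character (captured); then zero or more of a word character, then optionally the literal 'r', then 3 to 6 of a word character.
The replacement refers to a captured group, so each match is rewritten using its own captured text.

<c4Em6GGf6855ki1hgWrEpF_v>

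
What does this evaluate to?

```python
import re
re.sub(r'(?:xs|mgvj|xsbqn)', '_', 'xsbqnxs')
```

The regex engine tests alternatives in the order written; an earlier branch that matches wins even if a later one would match more.
Matches: at [0:2] → 'xs'; at [5:7] → 'xs'.
`sub` substitutes '_' at each match site.

'_bqn_'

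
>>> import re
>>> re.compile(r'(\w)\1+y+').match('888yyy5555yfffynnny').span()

(0, 6)

`\1` has to match the exact text group 1 already captured.
With `match`, the pattern is implicitly anchored at the beginning.
The match spans [0:6] → '888yyy'.
Captured: group 1 = '8'.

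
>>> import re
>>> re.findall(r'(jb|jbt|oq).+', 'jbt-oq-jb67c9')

['jb']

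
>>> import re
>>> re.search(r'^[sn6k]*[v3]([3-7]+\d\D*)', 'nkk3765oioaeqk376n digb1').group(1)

'765oioaeqk'

The pattern matches anchored at the start of the string; then zero or more of one of [sn6k], then one of [v3]; then one or more of a character in [3-7], then a digit, then zero or more of a non-digit (captured).
`re.search` scans for the first position where the pattern succeeds.
The match spans [0:14] → 'nkk3765oioaeqk'.
Captured: group 1 = '765oioaeqk'.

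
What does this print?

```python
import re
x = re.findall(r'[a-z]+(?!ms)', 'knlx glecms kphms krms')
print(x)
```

['knlx', 'glecms', 'kphms', 'krms']

The negative lookahead/lookbehind blocks any match where the forbidden context is present.
Since nothing is captured, `findall` lists the 4 matched substrings directly.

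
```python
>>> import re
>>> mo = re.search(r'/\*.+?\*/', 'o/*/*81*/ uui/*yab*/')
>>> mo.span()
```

(1, 9)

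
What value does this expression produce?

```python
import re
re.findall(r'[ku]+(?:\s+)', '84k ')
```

['k ']

Pattern: one or more of one of [ku]; then one or more of whitespace (non-capturing group).
Walking the string: at [2:4] → 'k '.
With no groups in the pattern, `findall` gives back each whole match — 1 here.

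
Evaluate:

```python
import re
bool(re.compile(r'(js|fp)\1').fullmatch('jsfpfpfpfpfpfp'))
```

False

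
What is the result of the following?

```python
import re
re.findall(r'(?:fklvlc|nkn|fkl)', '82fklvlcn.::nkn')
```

Branches in `(...|...)` are attempted left-to-right; the first branch that allows the whole pattern to succeed is taken.
Scanning left to right: at [2:8] → 'fklvlc'; at [12:15] → 'nkn'.
No capturing groups, so `findall` returns the 2 full match strings.

['fklvlc', 'nkn']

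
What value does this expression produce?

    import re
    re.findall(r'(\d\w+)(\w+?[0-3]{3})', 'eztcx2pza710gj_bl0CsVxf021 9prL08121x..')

The pattern matches a digit, then one or more of a word character (captured); then one or more of a word character (lazy), then exactly 3 of a character in [0-3] (captured).
Scanning left to right: at [5:26] match '2pza710gj_bl0CsVxf021', groups = ('2pza710gj_bl0CsVx', 'f021'); at [27:36] match '9prL08121', groups = ('9prL0', '8121').
`findall` packs the 2 group values into a tuple for every match.

[('2pza710gj_bl0CsVx', 'f021'), ('9prL0', '8121')]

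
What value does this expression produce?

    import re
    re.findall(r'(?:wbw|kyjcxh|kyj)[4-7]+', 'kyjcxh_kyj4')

Scanning left to right: at [7:11] → 'kyj4'.
No capturing groups, so `findall` returns the 1 full match string.

['kyj4']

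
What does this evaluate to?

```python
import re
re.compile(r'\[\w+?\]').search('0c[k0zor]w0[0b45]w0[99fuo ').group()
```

'[k0zor]'

The match spans [2:9] → '[k0zor]'.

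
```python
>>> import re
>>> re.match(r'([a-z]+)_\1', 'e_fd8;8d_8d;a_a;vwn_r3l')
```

After group 1 captures some text, `\1` only succeeds where that same text appears again.
`re.match` won't scan ahead — the pattern has to work from the very first character.
Here the string doesn't start with a match, so the call returns None.

None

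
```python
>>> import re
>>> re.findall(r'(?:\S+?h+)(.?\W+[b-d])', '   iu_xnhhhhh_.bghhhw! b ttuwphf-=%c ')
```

['_.b', 'w! b', 'f-=%c']

This matches one or more of a non-whitespace character (lazy), then one or more of a literal 'h' (non-capturing group); then optionally any character, then one or more of a non-word character, then a character in [b-d] (captured).
A `+?`/`*?`/`{m,n}?` starts at its minimum and grows only as far as needed for what follows to match.
Matches: at [3:16] match 'iu_xnhhhhh_.b', group 1 = '_.b'; at [16:24] match 'ghhhw! b', group 1 = 'w! b'; at [25:36] match 'ttuwphf-=%c', group 1 = 'f-=%c'.
One capturing group, so `findall` returns just the captured substring from each match — 3 in all.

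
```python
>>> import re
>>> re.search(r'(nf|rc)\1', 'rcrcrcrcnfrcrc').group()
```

'rcrc'

`\1` has to match the exact text group 1 already captured.
`search` walks the string left to right and returns the first match it finds.
The match spans [0:4] → 'rcrc'.
Captured: group 1 = 'rc'.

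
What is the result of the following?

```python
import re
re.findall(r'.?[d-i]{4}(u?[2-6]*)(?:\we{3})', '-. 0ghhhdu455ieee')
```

['u455']

This matches optionally any character, then exactly 4 of a character in [d-i]; then optionally a literal 'u', then zero or more of a character in [2-6] (captured); then a word character, then exactly 3 of a literal 'e' (non-capturing group).
Matches: at [4:17] match 'ghhhdu455ieee', group 1 = 'u455'.
`findall` collects group 1 from the one match (1 total).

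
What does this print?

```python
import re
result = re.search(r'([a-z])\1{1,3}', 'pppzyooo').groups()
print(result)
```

The match spans [0:3] → 'ppp'.
Captured: group 1 = 'p'.

('p',)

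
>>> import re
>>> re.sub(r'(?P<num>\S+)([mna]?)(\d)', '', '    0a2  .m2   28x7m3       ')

Pattern: one or more of a non-whitespace character (captured as 'num'); then optionally one of [mna] (captured); then a digit (captured).
Matches: at [4:7] → '0a2'; at [9:12] → '.m2'; at [15:21] → '28x7m3'.
Every occurrence is swapped for ''.

'                '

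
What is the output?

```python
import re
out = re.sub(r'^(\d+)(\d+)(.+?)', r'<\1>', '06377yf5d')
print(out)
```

<0637>f5d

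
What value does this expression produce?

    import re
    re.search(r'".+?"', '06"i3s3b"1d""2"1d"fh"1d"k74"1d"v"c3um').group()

'"i3s3b"'

A non-greedy quantifier consumes as few characters as it can — just enough that the remainder of the pattern still matches from where it stops; whatever follows it matches normally.
Unlike `match`, `search` isn't anchored — it looks for the pattern anywhere in the string.
The match spans [2:9] → '"i3s3b"'.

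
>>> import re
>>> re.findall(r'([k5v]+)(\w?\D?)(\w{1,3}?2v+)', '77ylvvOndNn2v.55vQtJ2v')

The pattern matches one or more of one of [k5v] (captured); then optionally a word character, then optionally a non-digit (captured); then 1 to 3 of a word character (lazy), then the literal '2', then one or more of the literal 'v' (captured).
Walking the string: at [4:13] match 'vvOndNn2v', groups = ('vv', 'On', 'dNn2v'); at [14:22] match '55vQtJ2v', groups = ('55v', 'Qt', 'J2v').
3 groups means each result is a tuple of 3 captured strings — 2 here.

[('vv', 'On', 'dNn2v'), ('55v', 'Qt', 'J2v')]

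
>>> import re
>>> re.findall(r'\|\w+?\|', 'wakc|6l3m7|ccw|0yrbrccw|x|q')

['|6l3m7|', '|0yrbrccw|']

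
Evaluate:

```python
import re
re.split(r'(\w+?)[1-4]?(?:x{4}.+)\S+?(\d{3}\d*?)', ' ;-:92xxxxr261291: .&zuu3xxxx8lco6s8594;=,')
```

[' ;-:', '9', '594', ';=,']

This matches one or more of a word character (lazy) (captured); then optionally a character in [1-4]; then exactly 4 of a literal 'x', then one or more of any character (non-capturing group); then one or more of a non-whitespace character (lazy); then exactly 3 of a digit, then zero or more of a digit (lazy) (captured).
The `?` after the quantifier makes it lazy — it takes as little as possible before letting the rest of the pattern try.
Matches to split on: at [4:39] → '92xxxxr261291: .&zuu3xxxx8lco6s8594'.
`re.split` interleaves the captured-group text with the surrounding fragments.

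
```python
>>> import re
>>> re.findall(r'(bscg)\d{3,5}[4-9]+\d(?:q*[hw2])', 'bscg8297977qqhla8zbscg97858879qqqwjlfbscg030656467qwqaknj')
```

['bscg', 'bscg', 'bscg']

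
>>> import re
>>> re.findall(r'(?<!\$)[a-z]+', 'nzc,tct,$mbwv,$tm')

Because the assertion is negative and zero-width, positions next to the forbidden text are skipped.
Matches: at [0:3] → 'nzc'; at [4:7] → 'tct'; at [10:13] → 'bwv'; at [16:17] → 'm'.
`findall` yields the raw match text (4 of them) because the pattern has no groups.

['nzc', 'tct', 'bwv', 'm']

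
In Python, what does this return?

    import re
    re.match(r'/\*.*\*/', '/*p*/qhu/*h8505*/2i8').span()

With `match`, the pattern is implicitly anchored at the beginning.
The match spans [0:17] → '/*p*/qhu/*h8505*/'.

(0, 17)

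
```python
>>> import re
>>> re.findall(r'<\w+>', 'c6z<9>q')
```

['<9>']

Walking the string: at [3:6] → '<9>'.
No capturing groups, so `findall` returns the 1 full match string.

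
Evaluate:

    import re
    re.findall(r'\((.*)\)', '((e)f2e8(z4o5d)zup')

Matches: at [0:15] match '((e)f2e8(z4o5d)', group 1 = '(e)f2e8(z4o5d'.
`findall` collects group 1 from the one match (1 total).

['(e)f2e8(z4o5d']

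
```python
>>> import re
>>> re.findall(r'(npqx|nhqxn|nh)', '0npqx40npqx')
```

['npqx', 'npqx']

With a single group, `findall` returns only what that group captured — 2 items.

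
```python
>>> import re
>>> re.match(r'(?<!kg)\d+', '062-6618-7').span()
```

With `match`, the pattern is implicitly anchored at the beginning.
The match spans [0:3] → '062'.

(0, 3)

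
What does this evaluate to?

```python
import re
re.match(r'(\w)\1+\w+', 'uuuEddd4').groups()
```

('u',)

`\1` has to match the exact text group 1 already captured.
`match` is anchored at position 0; if the pattern doesn't fit there, it returns None.
The match spans [0:8] → 'uuuEddd4'.
Captured: group 1 = 'u'.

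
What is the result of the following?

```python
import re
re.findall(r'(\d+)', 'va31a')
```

['31']

This matches one or more of a digit (captured).
Scanning left to right: at [2:4] match '31', group 1 = '31'.
Because there's exactly one group, `findall` drops the full match and keeps group 1 from the one hit.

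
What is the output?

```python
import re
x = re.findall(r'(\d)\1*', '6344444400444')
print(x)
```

['6', '3', '4', '0', '4']

`\1` is not a pattern — it's the concrete string captured by group 1, re-applied verbatim.
Walking the string: at [0:1] match '6', group 1 = '6'; at [1:2] match '3', group 1 = '3'; at [2:8] match '444444', group 1 = '4'; at [8:10] match '00', group 1 = '0'; at [10:13] match '444', group 1 = '4'.
`findall` collects group 1 from each match (5 total).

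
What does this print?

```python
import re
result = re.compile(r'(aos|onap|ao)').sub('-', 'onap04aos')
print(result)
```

-04-

Alternation isn't longest-match — the leftmost alternative that fits at this position is chosen.
Every occurrence is swapped for '-'.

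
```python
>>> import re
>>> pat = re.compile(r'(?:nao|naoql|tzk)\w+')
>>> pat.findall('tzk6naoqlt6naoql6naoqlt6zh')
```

['tzk6naoqlt6naoql6naoqlt6zh']

Scanning left to right: at [0:26] → 'tzk6naoqlt6naoql6naoqlt6zh'.
Since nothing is captured, `findall` lists the 1 matched substring directly.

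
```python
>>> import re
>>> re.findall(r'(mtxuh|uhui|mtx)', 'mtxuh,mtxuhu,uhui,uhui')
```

['mtxuh', 'mtxuh', 'uhui', 'uhui']

Alternation tries branches left to right and keeps the first one that lets the overall match succeed at that position.
Matches: at [0:5] match 'mtxuh', group 1 = 'mtxuh'; at [6:11] match 'mtxuh', group 1 = 'mtxuh'; at [13:17] match 'uhui', group 1 = 'uhui'; at [18:22] match 'uhui', group 1 = 'uhui'.
Because there's exactly one group, `findall` drops the full match and keeps group 1 from each hit.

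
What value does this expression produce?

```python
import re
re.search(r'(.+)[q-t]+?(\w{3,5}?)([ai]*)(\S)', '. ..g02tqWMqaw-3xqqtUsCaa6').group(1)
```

'. ..g02tqWMqaw-3xqqtU'

The match spans [0:26] → '. ..g02tqWMqaw-3xqqtUsCaa6'.
Captured: group 1 = '. ..g02tqWMqaw-3xqqtU', group 2 = 'Caa', group 3 = '', group 4 = '6'.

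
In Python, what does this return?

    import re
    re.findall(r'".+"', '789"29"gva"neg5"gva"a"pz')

Matches: at [3:22] → '"29"gva"neg5"gva"a"'.
No capturing groups, so `findall` returns the 1 full match string.

['"29"gva"neg5"gva"a"']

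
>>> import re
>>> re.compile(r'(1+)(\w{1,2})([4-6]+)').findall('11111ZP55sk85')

[('11111', 'ZP', '55')]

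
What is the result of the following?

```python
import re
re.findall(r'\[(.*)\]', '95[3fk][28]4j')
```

Because there's exactly one group, `findall` drops the full match and keeps group 1 from the one hit.

['3fk][28']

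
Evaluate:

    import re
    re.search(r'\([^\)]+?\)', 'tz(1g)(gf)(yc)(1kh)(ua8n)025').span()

(2, 6)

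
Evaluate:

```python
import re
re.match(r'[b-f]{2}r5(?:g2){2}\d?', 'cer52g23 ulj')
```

`re.match` only tries the pattern at the start of the string.
Here the pattern fails at index 0, so the call returns None.

None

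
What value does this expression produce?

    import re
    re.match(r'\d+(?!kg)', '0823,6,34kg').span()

The negative lookahead/lookbehind blocks any match where the forbidden context is present.
`match` is anchored at position 0; if the pattern doesn't fit there, it returns None.
The match spans [0:4] → '0823'.

(0, 4)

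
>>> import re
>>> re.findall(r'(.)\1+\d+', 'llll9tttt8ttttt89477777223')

['l', 't', 't']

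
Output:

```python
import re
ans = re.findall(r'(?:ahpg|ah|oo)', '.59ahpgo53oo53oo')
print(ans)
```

`|` is ordered: at each position the engine commits to the first alternative that works.
Matches: at [3:7] → 'ahpg'; at [10:12] → 'oo'; at [14:16] → 'oo'.
`findall` yields the raw match text (3 of them) because the pattern has no groups.

['ahpg', 'oo', 'oo']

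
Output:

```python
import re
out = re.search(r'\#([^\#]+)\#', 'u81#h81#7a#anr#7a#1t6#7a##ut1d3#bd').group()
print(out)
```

`re.search` tries every starting position until one works.
The match spans [3:8] → '#h81#'.
Captured: group 1 = 'h81'.

#h81#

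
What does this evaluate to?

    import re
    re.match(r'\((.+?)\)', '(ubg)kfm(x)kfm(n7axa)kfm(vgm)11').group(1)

'ubg'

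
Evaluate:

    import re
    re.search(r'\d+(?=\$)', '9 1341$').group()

The lookaround is zero-width — it requires the adjacent text to match without consuming it, so the asserted text isn't part of the match.
The match spans [2:6] → '1341'.

'1341'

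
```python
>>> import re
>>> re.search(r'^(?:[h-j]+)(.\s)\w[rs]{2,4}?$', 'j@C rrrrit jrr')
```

None

Pattern: anchored at the start of the string; then one or more of a character in [h-j] (non-capturing group); then any character, then whitespace (captured); then a word character, then 2 to 4 of one of [rs] (lazy); then anchored at the end.
Unlike `match`, `search` isn't anchored — it looks for the pattern anywhere in the string.
Here no position works, so the call returns None.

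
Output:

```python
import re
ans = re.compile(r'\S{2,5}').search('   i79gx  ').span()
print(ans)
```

Pattern: 2 to 5 of a non-whitespace character.
Unlike `match`, `search` isn't anchored — it looks for the pattern anywhere in the string.
The match spans [3:8] → 'i79gx'.

(3, 8)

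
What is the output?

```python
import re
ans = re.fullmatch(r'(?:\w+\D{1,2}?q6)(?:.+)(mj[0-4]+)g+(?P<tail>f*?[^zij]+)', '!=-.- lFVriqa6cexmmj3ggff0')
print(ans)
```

`re.fullmatch` is like wrapping the pattern in `^…$` (in single-line mode).
Here the string isn't matched end-to-end, so the call returns None.

None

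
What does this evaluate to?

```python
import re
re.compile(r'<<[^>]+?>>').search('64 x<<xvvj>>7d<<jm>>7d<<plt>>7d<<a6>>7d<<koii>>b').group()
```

Unlike `match`, `search` isn't anchored — it looks for the pattern anywhere in the string.
The match spans [4:12] → '<<xvvj>>'.

'<<xvvj>>'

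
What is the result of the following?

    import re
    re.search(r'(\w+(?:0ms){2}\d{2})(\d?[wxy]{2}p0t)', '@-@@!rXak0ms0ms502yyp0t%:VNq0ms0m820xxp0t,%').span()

(5, 23)

The pattern matches one or more of a word character, then the literal '0ms' repeated 2 times, then exactly 2 of a digit (captured); then optionally a digit, then exactly 2 of one of [wxy], then the literal 'p0t' (captured).
Unlike `match`, `search` isn't anchored — it looks for the pattern anywhere in the string.
The match spans [5:23] → 'rXak0ms0ms502yyp0t'.
Captured: group 1 = 'rXak0ms0ms50', group 2 = '2yyp0t'.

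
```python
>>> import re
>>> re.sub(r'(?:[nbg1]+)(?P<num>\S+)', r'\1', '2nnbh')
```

'2h'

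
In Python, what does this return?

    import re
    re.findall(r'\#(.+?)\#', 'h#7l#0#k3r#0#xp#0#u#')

['7l', 'k3r', 'xp', 'u']

Because the quantifier is non-greedy, it stops expanding at the earliest point where the rest of the pattern can succeed.
`findall` collects group 1 from each match (4 total).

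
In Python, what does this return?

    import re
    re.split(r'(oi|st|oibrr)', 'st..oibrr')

['', 'st', '..', 'oi', 'brr']

Alternation isn't longest-match — the leftmost alternative that fits at this position is chosen.
With a capturing group present, the delimiter's captured portion is kept in the result list.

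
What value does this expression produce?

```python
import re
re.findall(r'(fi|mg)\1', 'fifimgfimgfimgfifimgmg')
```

['fi', 'fi', 'mg']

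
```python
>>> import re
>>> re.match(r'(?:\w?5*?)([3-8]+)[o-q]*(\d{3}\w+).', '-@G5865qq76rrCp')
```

`re.match` won't scan ahead — the pattern has to work from the very first character.
Here the pattern fails at index 0, so the call returns None.

None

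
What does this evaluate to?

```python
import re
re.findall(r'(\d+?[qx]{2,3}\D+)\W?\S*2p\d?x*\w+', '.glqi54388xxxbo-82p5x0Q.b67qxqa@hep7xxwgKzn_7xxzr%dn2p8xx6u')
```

['54388xxxbo-']

The pattern matches one or more of a digit (lazy), then 2 to 3 of one of [qx], then one or more of a non-digit (captured); then optionally a non-word character; then zero or more of a non-whitespace character, then the literal '2p'; then optionally a digit, then zero or more of the literal 'x', then one or more of a word character.
With a single group, `findall` returns only what that group captured — 1 item.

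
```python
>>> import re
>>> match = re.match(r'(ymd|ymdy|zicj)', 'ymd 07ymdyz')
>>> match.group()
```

'ymd'

`re.match` only tries the pattern at the start of the string.
The match spans [0:3] → 'ymd'.
Captured: group 1 = 'ymd'.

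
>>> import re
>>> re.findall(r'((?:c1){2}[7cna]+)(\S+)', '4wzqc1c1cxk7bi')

[('c1c1c', 'xk7bi')]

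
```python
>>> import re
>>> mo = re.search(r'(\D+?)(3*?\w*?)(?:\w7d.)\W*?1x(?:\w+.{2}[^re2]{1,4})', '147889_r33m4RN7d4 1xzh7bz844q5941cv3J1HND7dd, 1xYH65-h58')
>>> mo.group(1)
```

'_'

This matches one or more of a non-digit (lazy) (captured); then zero or more of a literal '3' (lazy), then zero or more of a word character (lazy) (captured); then a word character, then the literal '7d', then any character (non-capturing group); then zero or more of a non-word character (lazy), then the literal '1x'; then one or more of a word character, then exactly 2 of any character, then 1 to 4 of any character except [re2] (non-capturing group).
Because the quantifier is non-greedy, it stops expanding at the earliest point where the rest of the pattern can succeed.
Unlike `match`, `search` isn't anchored — it looks for the pattern anywhere in the string.
The match spans [6:50] → '_r33m4RN7d4 1xzh7bz844q5941cv3J1HND7dd, 1xYH'.
Captured: group 1 = '_', group 2 = 'r33m4R'.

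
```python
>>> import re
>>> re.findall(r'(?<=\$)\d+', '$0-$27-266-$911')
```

['0', '27', '911']

Because the assertion is zero-width, the text it checks is not consumed and won't appear in the result.
Matches: at [1:2] → '0'; at [4:6] → '27'; at [12:15] → '911'.
Since nothing is captured, `findall` lists the 3 matched substrings directly.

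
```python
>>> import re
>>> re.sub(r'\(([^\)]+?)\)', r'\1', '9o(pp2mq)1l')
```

'9opp2mq1l'

Matches: at [2:9] → '(pp2mq)'.
Each match is replaced using the text its own group 1 captured.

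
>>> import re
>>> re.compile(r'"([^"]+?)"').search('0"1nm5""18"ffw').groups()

Unlike `match`, `search` isn't anchored — it looks for the pattern anywhere in the string.
The match spans [1:7] → '"1nm5"'.
Captured: group 1 = '1nm5'.

('1nm5',)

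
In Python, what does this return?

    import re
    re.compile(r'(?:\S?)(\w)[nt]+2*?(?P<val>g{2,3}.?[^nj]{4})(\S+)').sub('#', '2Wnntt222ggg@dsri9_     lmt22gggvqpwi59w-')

'#     #'

Pattern: optionally a non-whitespace character (non-capturing group); then a word character (captured); then one or more of one of [nt], then zero or more of the literal '2' (lazy); then 2 to 3 of a literal 'g', then optionally any character, then exactly 4 of any character except [nj] (captured as 'val'); then one or more of a non-whitespace character (captured).
Matches: at [0:19] → '2Wnntt222ggg@dsri9_'; at [24:41] → 'lmt22gggvqpwi59w-'.
Each match is replaced by '#'.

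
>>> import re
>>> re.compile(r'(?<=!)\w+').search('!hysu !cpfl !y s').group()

'hysu'

The positive lookaround only admits positions where the adjacent text matches; those characters stay outside the span.
The match spans [1:5] → 'hysu'.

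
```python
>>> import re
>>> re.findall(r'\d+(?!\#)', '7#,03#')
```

['0']

A negative assertion filters positions out without eating any characters.
Walking the string: at [3:4] → '0'.
No capturing groups, so `findall` returns the 1 full match string.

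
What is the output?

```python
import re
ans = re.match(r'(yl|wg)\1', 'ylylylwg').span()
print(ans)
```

(0, 4)

After group 1 captures some text, `\1` only succeeds where that same text appears again.
With `match`, the pattern is implicitly anchored at the beginning.
The match spans [0:4] → 'ylyl'.
Captured: group 1 = 'yl'.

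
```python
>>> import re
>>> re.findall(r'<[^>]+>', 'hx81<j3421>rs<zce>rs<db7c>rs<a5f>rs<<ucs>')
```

['<j3421>', '<zce>', '<db7c>', '<a5f>', '<<ucs>']

Matches: at [4:11] → '<j3421>'; at [13:18] → '<zce>'; at [20:26] → '<db7c>'; at [28:33] → '<a5f>'; at [35:41] → '<<ucs>'.
`findall` yields the raw match text (5 of them) because the pattern has no groups.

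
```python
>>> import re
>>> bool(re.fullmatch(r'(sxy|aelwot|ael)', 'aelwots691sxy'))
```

`fullmatch` succeeds only if the pattern covers the string from start to end.
Here there's no way to consume every character, so the call returns None, and `bool(None)` is False.

False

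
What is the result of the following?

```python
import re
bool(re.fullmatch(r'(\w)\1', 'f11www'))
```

False

The backreference `\1` re-matches whatever the first group consumed, character for character.
`re.fullmatch` requires the pattern to consume the entire string.
Here there's no way to consume every character, so the call returns None, and `bool(None)` is False.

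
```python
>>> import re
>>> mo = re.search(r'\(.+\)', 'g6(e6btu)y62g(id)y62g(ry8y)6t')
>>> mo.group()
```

'(e6btu)y62g(id)y62g(ry8y)'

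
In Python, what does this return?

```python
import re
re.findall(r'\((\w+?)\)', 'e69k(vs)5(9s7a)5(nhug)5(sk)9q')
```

Scanning left to right: at [4:8] match '(vs)', group 1 = 'vs'; at [9:15] match '(9s7a)', group 1 = '9s7a'; at [16:22] match '(nhug)', group 1 = 'nhug'; at [23:27] match '(sk)', group 1 = 'sk'.
With a single group, `findall` returns only what that group captured — 4 items.

['vs', '9s7a', 'nhug', 'sk']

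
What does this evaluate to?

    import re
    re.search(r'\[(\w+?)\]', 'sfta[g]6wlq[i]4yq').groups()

('g',)

`search` walks the string left to right and returns the first match it finds.
The match spans [4:7] → '[g]'.
Captured: group 1 = 'g'.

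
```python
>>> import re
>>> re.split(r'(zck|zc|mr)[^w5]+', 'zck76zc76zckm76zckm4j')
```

['', 'zck', '']

Alternation tries branches left to right and keeps the first one that lets the overall match succeed at that position.
Matches to split on: at [0:21] → 'zck76zc76zckm76zckm4j'.
The group in the pattern means `split` returns the separators' captures alongside the pieces.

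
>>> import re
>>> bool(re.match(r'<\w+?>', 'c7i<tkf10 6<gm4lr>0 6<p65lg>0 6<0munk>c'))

False

`re.match` only tries the pattern at the start of the string.
Here the pattern fails at index 0, so the call returns None, and `bool(None)` is False.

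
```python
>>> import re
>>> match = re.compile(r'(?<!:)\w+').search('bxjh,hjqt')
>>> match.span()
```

(0, 4)

The negative lookahead/lookbehind blocks any match where the forbidden context is present.
The match spans [0:4] → 'bxjh'.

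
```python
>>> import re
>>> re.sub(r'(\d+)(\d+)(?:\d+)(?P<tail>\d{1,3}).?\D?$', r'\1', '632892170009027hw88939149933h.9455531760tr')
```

'632892170009027hw88939149933h.9455531'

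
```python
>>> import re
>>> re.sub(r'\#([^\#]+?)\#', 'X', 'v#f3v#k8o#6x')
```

'vXk8o#6x'

Every occurrence is swapped for 'X'.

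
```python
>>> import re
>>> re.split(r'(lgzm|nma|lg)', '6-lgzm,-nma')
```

['6-', 'lgzm', ',-', 'nma', '']

Alternation isn't longest-match — the leftmost alternative that fits at this position is chosen.
Matches to split on: at [2:6] → 'lgzm'; at [8:11] → 'nma'.
The group in the pattern means `split` returns the separators' captures alongside the pieces.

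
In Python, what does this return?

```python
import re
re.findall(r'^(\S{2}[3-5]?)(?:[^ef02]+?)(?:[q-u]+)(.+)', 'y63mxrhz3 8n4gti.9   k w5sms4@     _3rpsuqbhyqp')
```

[('y63', 'hz3 8n4gti.9   k w5sms4@     _3rpsuqbhyqp')]

A non-greedy quantifier consumes as few characters as it can — just enough that the remainder of the pattern still matches from where it stops; whatever follows it matches normally.
`findall` packs the 2 group values into a tuple for every match.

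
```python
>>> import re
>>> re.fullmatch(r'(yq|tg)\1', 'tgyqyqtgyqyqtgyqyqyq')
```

None

The backreference `\1` re-matches whatever the first group consumed, character for character.
`fullmatch` succeeds only if the pattern covers the string from start to end.
Here the string isn't matched end-to-end, so the call returns None.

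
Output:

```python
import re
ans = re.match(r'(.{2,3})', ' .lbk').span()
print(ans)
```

`re.match` won't scan ahead — the pattern has to work from the very first character.
The match spans [0:3] → ' .l'.

(0, 3)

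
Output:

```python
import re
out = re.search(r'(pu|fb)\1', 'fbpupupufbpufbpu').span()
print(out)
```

The backreference `\1` re-matches whatever the first group consumed, character for character.
`re.search` tries every starting position until one works.
The match spans [2:6] → 'pupu'.
Captured: group 1 = 'pu'.

(2, 6)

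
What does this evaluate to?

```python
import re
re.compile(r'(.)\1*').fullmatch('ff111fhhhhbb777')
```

None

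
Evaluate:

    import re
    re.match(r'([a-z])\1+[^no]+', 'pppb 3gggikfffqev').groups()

('p',)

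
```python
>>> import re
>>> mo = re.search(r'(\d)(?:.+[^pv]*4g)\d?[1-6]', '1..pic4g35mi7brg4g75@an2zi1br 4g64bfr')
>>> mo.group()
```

Pattern: a digit (captured); then one or more of any character, then zero or more of any character except [pv], then the literal '4g' (non-capturing group); then optionally a digit, then a character in [1-6].
The match spans [0:34] → '1..pic4g35mi7brg4g75@an2zi1br 4g64'.

'1..pic4g35mi7brg4g75@an2zi1br 4g64'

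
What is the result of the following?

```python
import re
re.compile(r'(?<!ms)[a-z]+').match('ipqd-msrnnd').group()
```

'ipqd'

`(?!…)`/`(?<!…)` only lets a position through if the neighbouring text does NOT match; no characters are consumed.
`match` is anchored at position 0; if the pattern doesn't fit there, it returns None.
The match spans [0:4] → 'ipqd'.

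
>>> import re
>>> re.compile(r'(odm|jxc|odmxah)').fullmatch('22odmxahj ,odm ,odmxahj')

`re.fullmatch` is like wrapping the pattern in `^…$` (in single-line mode).
Here there's no way to consume every character, so the call returns None.

None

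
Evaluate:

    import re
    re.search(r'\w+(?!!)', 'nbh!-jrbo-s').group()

'nb'

The negative lookaround is zero-width — it rules out positions where the adjacent text would match, without consuming anything.
`search` walks the string left to right and returns the first match it finds.
The match spans [0:2] → 'nb'.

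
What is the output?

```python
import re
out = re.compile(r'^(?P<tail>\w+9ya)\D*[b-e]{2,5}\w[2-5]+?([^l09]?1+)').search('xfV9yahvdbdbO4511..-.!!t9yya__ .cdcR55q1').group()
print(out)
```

The pattern matches anchored at the start of the string; then one or more of a word character, then the literal '9ya' (captured as 'tail'); then zero or more of a non-digit, then 2 to 5 of a character in [b-e], then a word character; then one or more of a character in [2-5] (lazy); then optionally any character except [l09], then one or more of a literal '1' (captured).
`re.search` scans for the first position where the pattern succeeds.
The match spans [0:17] → 'xfV9yahvdbdbO4511'.
Captured: group 1 = 'xfV9ya', group 2 = '511'.

xfV9yahvdbdbO4511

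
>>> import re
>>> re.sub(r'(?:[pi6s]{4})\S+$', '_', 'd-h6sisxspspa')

'd-h_'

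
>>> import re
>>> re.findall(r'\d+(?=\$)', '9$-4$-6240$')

['9', '4', '6240']

The positive lookaround only admits positions where the adjacent text matches; those characters stay outside the span.
Matches: at [0:1] → '9'; at [3:4] → '4'; at [6:10] → '6240'.
With no groups in the pattern, `findall` gives back each whole match — 3 here.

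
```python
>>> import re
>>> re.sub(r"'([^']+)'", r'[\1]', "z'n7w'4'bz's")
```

'z[n7w]4[bz]s'

The replacement refers to a captured group, so each match is rewritten using its own captured text.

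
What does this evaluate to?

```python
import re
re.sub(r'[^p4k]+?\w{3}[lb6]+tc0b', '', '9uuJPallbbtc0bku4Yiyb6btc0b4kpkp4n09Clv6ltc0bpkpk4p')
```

'ku44kpkp4pkpk4p'

Pattern: one or more of any character except [p4k] (lazy), then exactly 3 of a word character; then one or more of one of [lb6], then the literal 'tc', then the literal '0b'.
Every occurrence is swapped for ''.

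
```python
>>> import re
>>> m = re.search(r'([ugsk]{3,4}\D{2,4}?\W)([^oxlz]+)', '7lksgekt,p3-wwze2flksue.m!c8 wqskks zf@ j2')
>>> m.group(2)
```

'p3-ww'

This matches 3 to 4 of one of [ugsk], then 2 to 4 of a non-digit (lazy), then a non-word character (captured); then one or more of any character except [oxlz] (captured).
`re.search` scans for the first position where the pattern succeeds.
The match spans [2:14] → 'ksgekt,p3-ww'.
Captured: group 1 = 'ksgekt,', group 2 = 'p3-ww'.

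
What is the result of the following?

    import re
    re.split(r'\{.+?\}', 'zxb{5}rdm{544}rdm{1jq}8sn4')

A non-greedy quantifier consumes as few characters as it can — just enough that the remainder of the pattern still matches from where it stops; whatever follows it matches normally.
Matches to split on: at [3:6] → '{5}'; at [9:14] → '{544}'; at [17:22] → '{1jq}'.
Splitting on the pattern gives 4 pieces.

['zxb', 'rdm', 'rdm', '8sn4']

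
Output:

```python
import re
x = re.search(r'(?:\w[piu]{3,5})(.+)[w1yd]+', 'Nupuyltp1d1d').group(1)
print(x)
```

The pattern matches a word character, then 3 to 5 of one of [piu] (non-capturing group); then one or more of any character (captured); then one or more of one of [w1yd].
`re.search` scans for the first position where the pattern succeeds.
The match spans [0:12] → 'Nupuyltp1d1d'.
Captured: group 1 = 'yltp1d1'.

yltp1d1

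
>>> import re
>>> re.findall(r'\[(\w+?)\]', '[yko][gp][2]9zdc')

['yko', 'gp', '2']

Matches: at [0:5] match '[yko]', group 1 = 'yko'; at [5:9] match '[gp]', group 1 = 'gp'; at [9:12] match '[2]', group 1 = '2'.
One capturing group, so `findall` returns just the captured substring from each match — 3 in all.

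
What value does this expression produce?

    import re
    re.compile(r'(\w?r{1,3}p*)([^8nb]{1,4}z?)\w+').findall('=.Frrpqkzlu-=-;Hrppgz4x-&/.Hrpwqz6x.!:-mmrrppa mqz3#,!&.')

[('Frrp', 'qkzl'), ('Hrpp', 'gz4'), ('Hrp', 'wqz6'), ('mrrpp', 'a mqz')]

Pattern: optionally a word character, then 1 to 3 of the literal 'r', then zero or more of the literal 'p' (captured); then 1 to 4 of any character except [8nb], then optionally a literal 'z' (captured); then one or more of a word character.
2 groups means each result is a tuple of 2 captured strings — 4 here.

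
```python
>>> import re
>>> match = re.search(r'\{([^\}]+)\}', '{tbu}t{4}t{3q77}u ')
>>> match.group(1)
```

Unlike `match`, `search` isn't anchored — it looks for the pattern anywhere in the string.
The match spans [0:5] → '{tbu}'.
Captured: group 1 = 'tbu'.

'tbu'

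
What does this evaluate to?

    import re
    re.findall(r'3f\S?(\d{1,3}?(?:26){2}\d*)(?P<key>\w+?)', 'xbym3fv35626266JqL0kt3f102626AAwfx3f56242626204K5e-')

[('35626266', 'J'), ('02626', 'A'), ('6242626204', 'K')]

2 groups means each result is a tuple of 2 captured strings — 3 here.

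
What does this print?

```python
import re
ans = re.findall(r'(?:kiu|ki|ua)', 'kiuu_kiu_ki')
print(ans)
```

['kiu', 'kiu', 'ki']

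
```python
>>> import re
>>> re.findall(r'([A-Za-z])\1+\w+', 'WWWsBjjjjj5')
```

['W']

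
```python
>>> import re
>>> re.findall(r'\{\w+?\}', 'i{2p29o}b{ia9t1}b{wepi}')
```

['{2p29o}', '{ia9t1}', '{wepi}']

Since nothing is captured, `findall` lists the 3 matched substrings directly.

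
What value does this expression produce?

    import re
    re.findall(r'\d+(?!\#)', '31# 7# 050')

`(?!…)`/`(?<!…)` only lets a position through if the neighbouring text does NOT match; no characters are consumed.
Matches: at [0:1] → '3'; at [7:10] → '050'.
`findall` yields the raw match text (2 of them) because the pattern has no groups.

['3', '050']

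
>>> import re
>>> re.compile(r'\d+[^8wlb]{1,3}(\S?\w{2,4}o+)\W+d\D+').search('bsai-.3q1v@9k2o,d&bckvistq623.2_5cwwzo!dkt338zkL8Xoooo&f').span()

(6, 26)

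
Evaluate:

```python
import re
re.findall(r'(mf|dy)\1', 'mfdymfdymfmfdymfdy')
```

['mf']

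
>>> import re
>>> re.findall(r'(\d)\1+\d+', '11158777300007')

A backreference is literal: `\1` must see the identical characters the first group matched.
Scanning left to right: at [0:14] match '11158777300007', group 1 = '1'.
Because there's exactly one group, `findall` drops the full match and keeps group 1 from the one hit.

['1']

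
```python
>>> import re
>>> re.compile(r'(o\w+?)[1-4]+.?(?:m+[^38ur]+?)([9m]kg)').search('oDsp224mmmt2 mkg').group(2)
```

The match spans [0:16] → 'oDsp224mmmt2 mkg'.
Captured: group 1 = 'oDsp', group 2 = 'mkg'.

'mkg'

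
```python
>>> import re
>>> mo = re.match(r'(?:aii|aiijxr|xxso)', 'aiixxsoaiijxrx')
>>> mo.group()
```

'aii'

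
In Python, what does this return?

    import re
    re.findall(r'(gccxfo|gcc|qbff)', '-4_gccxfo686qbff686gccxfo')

Alternation tries branches left to right and keeps the first one that lets the overall match succeed at that position.
Matches: at [3:9] match 'gccxfo', group 1 = 'gccxfo'; at [12:16] match 'qbff', group 1 = 'qbff'; at [19:25] match 'gccxfo', group 1 = 'gccxfo'.
`findall` collects group 1 from each match (3 total).

['gccxfo', 'qbff', 'gccxfo']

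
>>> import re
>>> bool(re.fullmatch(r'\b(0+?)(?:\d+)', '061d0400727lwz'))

The pattern matches a word boundary (`\b`, zero-width); then one or more of a literal '0' (lazy) (captured); then one or more of a digit (non-capturing group).
`fullmatch` succeeds only if the pattern covers the string from start to end.
Here there's no way to consume every character, so the call returns None, and `bool(None)` is False.

False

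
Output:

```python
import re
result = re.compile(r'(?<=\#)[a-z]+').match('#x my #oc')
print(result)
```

The lookaround is zero-width — it requires the adjacent text to match without consuming it, so the asserted text isn't part of the match.
With `match`, the pattern is implicitly anchored at the beginning.
Here position 0 doesn't satisfy it, so the call returns None.

None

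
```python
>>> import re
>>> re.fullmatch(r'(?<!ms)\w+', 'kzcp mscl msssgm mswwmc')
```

`re.fullmatch` is like wrapping the pattern in `^…$` (in single-line mode).
Here the pattern can't cover the whole string, so the call returns None.

None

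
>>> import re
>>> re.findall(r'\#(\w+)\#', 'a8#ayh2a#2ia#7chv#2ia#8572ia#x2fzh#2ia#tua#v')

Because there's exactly one group, `findall` drops the full match and keeps group 1 from each hit.

['ayh2a', '7chv', '8572ia', '2ia']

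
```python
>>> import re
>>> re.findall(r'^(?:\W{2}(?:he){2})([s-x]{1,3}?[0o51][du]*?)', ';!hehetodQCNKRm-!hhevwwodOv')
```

['to']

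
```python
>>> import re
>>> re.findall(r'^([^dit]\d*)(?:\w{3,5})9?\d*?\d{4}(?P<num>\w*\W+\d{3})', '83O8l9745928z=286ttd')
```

The pattern matches anchored at the start of the string; then any character except [dit], then zero or more of a digit (captured); then 3 to 5 of a word character (non-capturing group); then optionally a literal '9', then zero or more of a digit (lazy), then exactly 4 of a digit; then zero or more of a word character, then one or more of a non-word character, then exactly 3 of a digit (captured as 'num').
Matches: at [0:17] match '83O8l9745928z=286', groups = ('83', '8z=286').
Multiple groups make `findall` return tuples — one 2-tuple for the one match.

[('83', '8z=286')]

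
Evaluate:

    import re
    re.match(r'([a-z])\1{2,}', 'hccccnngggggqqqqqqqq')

The backreference `\1` re-matches whatever the first group consumed, character for character.
`re.match` won't scan ahead — the pattern has to work from the very first character.
Here position 0 doesn't satisfy it, so the call returns None.

None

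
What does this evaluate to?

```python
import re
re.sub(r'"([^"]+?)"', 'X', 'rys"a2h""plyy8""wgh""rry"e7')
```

'rysXXXXe7'

Matches: at [3:8] → '"a2h"'; at [8:15] → '"plyy8"'; at [15:20] → '"wgh"'; at [20:25] → '"rry"'.
`sub` substitutes 'X' at each match site.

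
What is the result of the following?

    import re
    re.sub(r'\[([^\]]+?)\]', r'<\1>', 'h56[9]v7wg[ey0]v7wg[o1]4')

Matches: at [3:6] → '[9]'; at [10:15] → '[ey0]'; at [19:23] → '[o1]'.
Each match is replaced using the text its own group 1 captured.

'h56<9>v7wg<ey0>v7wg<o1>4'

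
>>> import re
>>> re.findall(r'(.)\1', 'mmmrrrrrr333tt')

`\1` has to match the exact text group 1 already captured.
Matches: at [0:2] match 'mm', group 1 = 'm'; at [3:5] match 'rr', group 1 = 'r'; at [5:7] match 'rr', group 1 = 'r'; at [7:9] match 'rr', group 1 = 'r'; at [9:11] match '33', group 1 = '3'; ….
`findall` collects group 1 from each match (6 total).

['m', 'r', 'r', 'r', '3', 't']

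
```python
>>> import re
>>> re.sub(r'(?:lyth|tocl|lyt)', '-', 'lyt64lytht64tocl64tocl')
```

'-64-t64-64-'

`|` is ordered: at each position the engine commits to the first alternative that works.
Matches: at [0:3] → 'lyt'; at [5:9] → 'lyth'; at [12:16] → 'tocl'; at [18:22] → 'tocl'.
Every occurrence is swapped for '-'.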